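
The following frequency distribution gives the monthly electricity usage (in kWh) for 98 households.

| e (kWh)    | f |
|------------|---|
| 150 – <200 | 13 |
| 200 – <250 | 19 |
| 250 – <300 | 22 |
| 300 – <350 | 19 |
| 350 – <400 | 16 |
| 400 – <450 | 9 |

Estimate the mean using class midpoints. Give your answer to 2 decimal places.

291.84

Midpoints: 175, 225, 275, 325, 375, 425
Σfm = 13×175 + 19×225 + 22×275 + 19×325 + 16×375 + 9×425 = 28600
n = Σf = 98
Mean = 28600 / 98 = 291.8367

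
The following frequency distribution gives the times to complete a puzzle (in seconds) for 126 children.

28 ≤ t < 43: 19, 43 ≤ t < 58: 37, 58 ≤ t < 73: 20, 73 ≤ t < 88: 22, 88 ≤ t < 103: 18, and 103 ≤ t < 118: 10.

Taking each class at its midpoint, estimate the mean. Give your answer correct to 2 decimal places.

Midpoints: 35.5, 50.5, 65.5, 80.5, 95.5, 110.5
Σfm = 19×35.5 + 37×50.5 + 20×65.5 + 22×80.5 + 18×95.5 + 10×110.5 = 8448
n = Σf = 126
Mean = 8448 / 126 = 67.0476

67.05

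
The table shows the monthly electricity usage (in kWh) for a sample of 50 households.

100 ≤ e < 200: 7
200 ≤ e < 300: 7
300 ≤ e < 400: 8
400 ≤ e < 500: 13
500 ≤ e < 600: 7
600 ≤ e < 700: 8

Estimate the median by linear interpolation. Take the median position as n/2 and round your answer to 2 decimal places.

Cumulative frequencies: 7, 14, 22, 35, 42, 50
n = 50; position = n/2 = 25.
This falls in the class 400 ≤ e < 500: L = 400, F = 22, f = 13, h = 100.
Median ≈ 400 + ((25 − 22) / 13) × 100 = 423.0769

423.08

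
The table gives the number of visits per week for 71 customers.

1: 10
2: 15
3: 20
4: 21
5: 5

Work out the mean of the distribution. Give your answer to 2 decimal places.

2.94

Values: 1, 2, 3, 4, 5
Σfx = 10×1 + 15×2 + 20×3 + 21×4 + 5×5 = 209
n = Σf = 71
Mean = 209 / 71 = 2.9437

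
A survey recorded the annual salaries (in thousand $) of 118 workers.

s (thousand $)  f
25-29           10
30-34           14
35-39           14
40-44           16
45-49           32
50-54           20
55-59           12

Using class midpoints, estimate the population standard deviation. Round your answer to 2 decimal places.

8.84

Midpoints: 27, 32, 37, 42, 47, 52, 57
n = 118, Σfm = 5136, mean = 43.5254
Σfm² = 232772
Σf(m − x̄)² = Σfm² − (Σfm)²/n = 232772 − 5136²/118 = 9225.4237
Population variance = 9225.4237 / 118 = 78.1816
Standard deviation = √78.1816 = 8.8420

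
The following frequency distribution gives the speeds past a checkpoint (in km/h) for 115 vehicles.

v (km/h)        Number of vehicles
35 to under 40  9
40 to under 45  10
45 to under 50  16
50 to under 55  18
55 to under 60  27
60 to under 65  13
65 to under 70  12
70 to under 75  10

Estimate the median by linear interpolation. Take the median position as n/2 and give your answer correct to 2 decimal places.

Cumulative frequencies: 9, 19, 35, 53, 80, 93, 105, 115
n = 115; position = n/2 = 57.5.
This falls in the class 55 to under 60: L = 55, F = 53, f = 27, h = 5.
Median ≈ 55 + ((57.5 − 53) / 27) × 5 = 55.8333

55.83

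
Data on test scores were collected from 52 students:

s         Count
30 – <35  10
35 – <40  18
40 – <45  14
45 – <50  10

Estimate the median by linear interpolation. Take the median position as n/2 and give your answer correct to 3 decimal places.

39.444

Cumulative frequencies: 10, 28, 42, 52
n = 52; position = n/2 = 26.
This falls in the class 35 – <40: L = 35, F = 10, f = 18, h = 5.
Median ≈ 35 + ((26 − 10) / 18) × 5 = 39.4444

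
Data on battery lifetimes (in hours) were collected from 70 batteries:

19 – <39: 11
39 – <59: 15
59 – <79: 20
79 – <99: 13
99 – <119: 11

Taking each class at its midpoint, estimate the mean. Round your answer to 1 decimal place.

68.4

Midpoints: 29, 49, 69, 89, 109
Σfm = 11×29 + 15×49 + 20×69 + 13×89 + 11×109 = 4790
n = Σf = 70
Mean = 4790 / 70 = 68.4286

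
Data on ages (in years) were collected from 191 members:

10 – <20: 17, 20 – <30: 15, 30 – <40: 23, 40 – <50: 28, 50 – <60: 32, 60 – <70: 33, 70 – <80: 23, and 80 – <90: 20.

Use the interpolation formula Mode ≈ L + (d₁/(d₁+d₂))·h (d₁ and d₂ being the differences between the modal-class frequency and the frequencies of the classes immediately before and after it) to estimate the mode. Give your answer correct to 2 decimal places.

Modal class: 60 – <70 (highest frequency 33).
d₁ = 33 − 32 = 1, d₂ = 33 − 23 = 10
Mode ≈ 60 + (1/(1+10)) × 10 = 60 + 0.9091 = 60.9091

60.91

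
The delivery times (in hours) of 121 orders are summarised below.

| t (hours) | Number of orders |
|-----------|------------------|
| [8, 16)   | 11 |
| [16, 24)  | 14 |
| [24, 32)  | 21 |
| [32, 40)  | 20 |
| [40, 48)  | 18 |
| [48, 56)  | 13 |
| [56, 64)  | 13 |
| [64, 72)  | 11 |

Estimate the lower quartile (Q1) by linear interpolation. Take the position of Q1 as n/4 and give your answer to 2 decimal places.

Cumulative frequencies: 11, 25, 46, 66, 84, 97, 110, 121
n = 121; position = n/4 = 30.25.
This falls in the class [24, 32): L = 24, F = 25, f = 21, h = 8.
Lower quartile ≈ 24 + ((30.25 − 25) / 21) × 8 = 26.0000

26.00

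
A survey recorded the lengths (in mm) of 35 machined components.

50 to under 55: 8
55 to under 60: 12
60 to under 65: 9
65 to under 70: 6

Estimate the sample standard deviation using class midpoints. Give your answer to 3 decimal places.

5.157

Midpoints: 52.5, 57.5, 62.5, 67.5
n = 35, Σfm = 2077.5, mean = 59.3571
Σfm² = 124218.75
Σf(m − x̄)² = Σfm² − (Σfm)²/n = 124218.75 − 2077.5²/35 = 904.2857
Sample variance = 904.2857 / 34 = 26.5966
Standard deviation = √26.5966 = 5.1572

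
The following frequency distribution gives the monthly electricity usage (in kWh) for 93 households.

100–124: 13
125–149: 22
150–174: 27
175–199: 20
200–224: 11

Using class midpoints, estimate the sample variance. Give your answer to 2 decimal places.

Midpoints: 112, 137, 162, 187, 212
n = 93, Σfm = 14916, mean = 160.3871
Σfm² = 2478342
Σf(m − x̄)² = Σfm² − (Σfm)²/n = 2478342 − 14916²/93 = 86008.0645
Sample variance = 86008.0645 / 92 = 934.8703

934.87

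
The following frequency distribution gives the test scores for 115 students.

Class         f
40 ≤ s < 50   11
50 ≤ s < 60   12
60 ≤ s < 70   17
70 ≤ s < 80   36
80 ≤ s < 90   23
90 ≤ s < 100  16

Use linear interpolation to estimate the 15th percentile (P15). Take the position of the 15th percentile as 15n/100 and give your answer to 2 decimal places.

Cumulative frequencies: 11, 23, 40, 76, 99, 115
n = 115; position = 15n/100 = 17.25.
This falls in the class 50 ≤ s < 60: L = 50, F = 11, f = 12, h = 10.
15th percentile ≈ 50 + ((17.25 − 11) / 12) × 10 = 55.2083

55.21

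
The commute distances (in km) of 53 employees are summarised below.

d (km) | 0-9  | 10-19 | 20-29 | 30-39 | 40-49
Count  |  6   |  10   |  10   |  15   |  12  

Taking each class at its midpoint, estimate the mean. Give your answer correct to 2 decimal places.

Midpoints: 4.5, 14.5, 24.5, 34.5, 44.5
Σfm = 6×4.5 + 10×14.5 + 10×24.5 + 15×34.5 + 12×44.5 = 1468.5
n = Σf = 53
Mean = 1468.5 / 53 = 27.7075

27.71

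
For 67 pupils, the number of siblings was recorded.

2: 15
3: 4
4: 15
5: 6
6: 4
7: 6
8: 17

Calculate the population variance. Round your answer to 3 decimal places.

5.179

Values: 2, 3, 4, 5, 6, 7, 8
n = 67, Σfx = 334, mean = 4.9851
Σfx² = 2012
Σf(x − x̄)² = Σfx² − (Σfx)²/n = 2012 − 334²/67 = 346.9851
Population variance = 346.9851 / 67 = 5.1789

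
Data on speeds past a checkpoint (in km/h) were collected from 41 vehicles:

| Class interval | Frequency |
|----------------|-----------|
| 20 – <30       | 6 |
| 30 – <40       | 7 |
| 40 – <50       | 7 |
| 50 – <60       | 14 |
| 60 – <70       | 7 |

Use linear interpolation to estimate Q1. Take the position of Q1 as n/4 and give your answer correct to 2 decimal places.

36.07

Cumulative frequencies: 6, 13, 20, 34, 41
n = 41; position = n/4 = 10.25.
This falls in the class 30 – <40: L = 30, F = 6, f = 7, h = 10.
Lower quartile ≈ 30 + ((10.25 − 6) / 7) × 10 = 36.0714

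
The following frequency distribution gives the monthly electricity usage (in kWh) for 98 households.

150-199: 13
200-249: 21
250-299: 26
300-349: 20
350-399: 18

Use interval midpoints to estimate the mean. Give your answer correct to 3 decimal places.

279.092

Midpoints: 174.5, 224.5, 274.5, 324.5, 374.5
Σfm = 13×174.5 + 21×224.5 + 26×274.5 + 20×324.5 + 18×374.5 = 27351
n = Σf = 98
Mean = 27351 / 98 = 279.0918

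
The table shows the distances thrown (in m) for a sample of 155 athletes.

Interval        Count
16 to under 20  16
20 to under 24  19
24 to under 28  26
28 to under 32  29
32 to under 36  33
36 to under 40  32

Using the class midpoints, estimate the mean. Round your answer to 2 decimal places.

Midpoints: 18, 22, 26, 30, 34, 38
Σfm = 16×18 + 19×22 + 26×26 + 29×30 + 33×34 + 32×38 = 4590
n = Σf = 155
Mean = 4590 / 155 = 29.6129

29.61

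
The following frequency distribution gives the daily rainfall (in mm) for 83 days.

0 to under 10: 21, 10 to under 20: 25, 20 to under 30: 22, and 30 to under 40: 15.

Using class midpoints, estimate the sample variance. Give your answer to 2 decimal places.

Midpoints: 5, 15, 25, 35
n = 83, Σfm = 1555, mean = 18.7349
Σfm² = 38275
Σf(m − x̄)² = Σfm² − (Σfm)²/n = 38275 − 1555²/83 = 9142.1687
Sample variance = 9142.1687 / 82 = 111.4899

111.49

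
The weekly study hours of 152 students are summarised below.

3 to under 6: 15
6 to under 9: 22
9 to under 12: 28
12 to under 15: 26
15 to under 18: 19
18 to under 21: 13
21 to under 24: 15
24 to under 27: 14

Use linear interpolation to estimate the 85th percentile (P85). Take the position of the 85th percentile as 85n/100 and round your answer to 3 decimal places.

22.240

Cumulative frequencies: 15, 37, 65, 91, 110, 123, 138, 152
n = 152; position = 85n/100 = 129.2.
This falls in the class 21 to under 24: L = 21, F = 123, f = 15, h = 3.
85th percentile ≈ 21 + ((129.2 − 123) / 15) × 3 = 22.2400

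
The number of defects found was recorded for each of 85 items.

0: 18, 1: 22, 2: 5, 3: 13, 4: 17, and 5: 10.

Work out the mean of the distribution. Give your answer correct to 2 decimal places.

Values: 0, 1, 2, 3, 4, 5
Σfx = 18×0 + 22×1 + 5×2 + 13×3 + 17×4 + 10×5 = 189
n = Σf = 85
Mean = 189 / 85 = 2.2235

2.22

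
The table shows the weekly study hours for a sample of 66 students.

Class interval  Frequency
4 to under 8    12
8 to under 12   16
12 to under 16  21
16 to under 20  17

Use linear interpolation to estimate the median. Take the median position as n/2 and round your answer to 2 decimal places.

12.95

Cumulative frequencies: 12, 28, 49, 66
n = 66; position = n/2 = 33.
This falls in the class 12 to under 16: L = 12, F = 28, f = 21, h = 4.
Median ≈ 12 + ((33 − 28) / 21) × 4 = 12.9524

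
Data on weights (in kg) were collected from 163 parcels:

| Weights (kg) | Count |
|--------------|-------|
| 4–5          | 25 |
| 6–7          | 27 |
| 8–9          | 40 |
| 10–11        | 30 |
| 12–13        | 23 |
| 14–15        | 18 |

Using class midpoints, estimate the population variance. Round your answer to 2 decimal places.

Midpoints: 4.5, 6.5, 8.5, 10.5, 12.5, 14.5
n = 163, Σfm = 1491.5, mean = 9.1503
Σfm² = 15222.75
Σf(m − x̄)² = Σfm² − (Σfm)²/n = 15222.75 − 1491.5²/163 = 1575.0675
Population variance = 1575.0675 / 163 = 9.6630

9.66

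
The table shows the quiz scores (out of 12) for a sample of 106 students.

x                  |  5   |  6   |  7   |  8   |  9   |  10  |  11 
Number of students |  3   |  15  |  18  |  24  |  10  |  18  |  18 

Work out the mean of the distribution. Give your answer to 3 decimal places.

8.406

Values: 5, 6, 7, 8, 9, 10, 11
Σfx = 3×5 + 15×6 + 18×7 + 24×8 + 10×9 + 18×10 + 18×11 = 891
n = Σf = 106
Mean = 891 / 106 = 8.4057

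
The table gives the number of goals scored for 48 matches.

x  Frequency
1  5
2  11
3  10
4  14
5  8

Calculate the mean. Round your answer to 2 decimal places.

3.19

Values: 1, 2, 3, 4, 5
Σfx = 5×1 + 11×2 + 10×3 + 14×4 + 8×5 = 153
n = Σf = 48
Mean = 153 / 48 = 3.1875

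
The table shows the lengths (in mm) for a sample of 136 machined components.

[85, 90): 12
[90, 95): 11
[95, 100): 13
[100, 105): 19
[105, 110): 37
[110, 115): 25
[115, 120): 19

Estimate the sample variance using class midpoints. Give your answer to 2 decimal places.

80.34

Midpoints: 87.5, 92.5, 97.5, 102.5, 107.5, 112.5, 117.5
n = 136, Σfm = 14305, mean = 105.1838
Σfm² = 1515500
Σf(m − x̄)² = Σfm² − (Σfm)²/n = 1515500 − 14305²/136 = 10845.4044
Sample variance = 10845.4044 / 135 = 80.3363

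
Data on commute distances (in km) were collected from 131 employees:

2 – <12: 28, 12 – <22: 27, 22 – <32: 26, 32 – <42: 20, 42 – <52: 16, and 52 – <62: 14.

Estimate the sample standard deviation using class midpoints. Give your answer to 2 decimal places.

Midpoints: 7, 17, 27, 37, 47, 57
n = 131, Σfm = 3647, mean = 27.8397
Σfm² = 136339
Σf(m − x̄)² = Σfm² − (Σfm)²/n = 136339 − 3647²/131 = 34807.6336
Sample variance = 34807.6336 / 130 = 267.7510
Standard deviation = √267.7510 = 16.3631

16.36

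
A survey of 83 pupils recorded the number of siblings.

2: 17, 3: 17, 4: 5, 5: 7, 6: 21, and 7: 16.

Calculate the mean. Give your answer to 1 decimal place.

Values: 2, 3, 4, 5, 6, 7
Σfx = 17×2 + 17×3 + 5×4 + 7×5 + 21×6 + 16×7 = 378
n = Σf = 83
Mean = 378 / 83 = 4.5542

4.6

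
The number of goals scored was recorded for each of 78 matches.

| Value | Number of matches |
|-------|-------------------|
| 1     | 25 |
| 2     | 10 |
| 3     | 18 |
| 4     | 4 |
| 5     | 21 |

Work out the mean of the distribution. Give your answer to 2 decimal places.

Values: 1, 2, 3, 4, 5
Σfx = 25×1 + 10×2 + 18×3 + 4×4 + 21×5 = 220
n = Σf = 78
Mean = 220 / 78 = 2.8205

2.82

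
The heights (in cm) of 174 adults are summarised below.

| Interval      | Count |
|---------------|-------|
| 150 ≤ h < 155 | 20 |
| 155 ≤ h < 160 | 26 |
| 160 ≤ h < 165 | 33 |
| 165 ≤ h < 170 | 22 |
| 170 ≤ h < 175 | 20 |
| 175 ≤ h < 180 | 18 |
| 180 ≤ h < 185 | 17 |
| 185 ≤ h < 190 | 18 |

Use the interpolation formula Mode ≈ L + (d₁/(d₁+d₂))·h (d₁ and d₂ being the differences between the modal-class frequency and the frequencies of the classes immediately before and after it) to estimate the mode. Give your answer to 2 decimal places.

161.94

Modal class: 160 ≤ h < 165 (highest frequency 33).
d₁ = 33 − 26 = 7, d₂ = 33 − 22 = 11
Mode ≈ 160 + (7/(7+11)) × 5 = 160 + 1.9444 = 161.9444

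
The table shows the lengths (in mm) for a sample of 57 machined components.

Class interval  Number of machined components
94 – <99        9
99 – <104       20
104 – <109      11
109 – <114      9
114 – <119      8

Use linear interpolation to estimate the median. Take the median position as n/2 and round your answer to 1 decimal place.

103.9

Cumulative frequencies: 9, 29, 40, 49, 57
n = 57; position = n/2 = 28.5.
This falls in the class 99 – <104: L = 99, F = 9, f = 20, h = 5.
Median ≈ 99 + ((28.5 − 9) / 20) × 5 = 103.8750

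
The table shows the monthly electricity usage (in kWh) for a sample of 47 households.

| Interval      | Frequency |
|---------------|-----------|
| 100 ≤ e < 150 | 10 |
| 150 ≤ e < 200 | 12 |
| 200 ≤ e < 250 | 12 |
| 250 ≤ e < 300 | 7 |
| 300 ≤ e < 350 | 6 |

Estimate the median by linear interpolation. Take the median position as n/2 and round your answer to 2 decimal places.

206.25

Cumulative frequencies: 10, 22, 34, 41, 47
n = 47; position = n/2 = 23.5.
This falls in the class 200 ≤ e < 250: L = 200, F = 22, f = 12, h = 50.
Median ≈ 200 + ((23.5 − 22) / 12) × 50 = 206.2500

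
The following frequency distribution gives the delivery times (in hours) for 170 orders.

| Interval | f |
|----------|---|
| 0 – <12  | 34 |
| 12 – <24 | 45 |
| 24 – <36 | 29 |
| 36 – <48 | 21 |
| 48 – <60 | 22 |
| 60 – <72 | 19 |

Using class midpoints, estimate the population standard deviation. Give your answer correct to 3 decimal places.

Midpoints: 6, 18, 30, 42, 54, 66
n = 170, Σfm = 5208, mean = 30.6353
Σfm² = 225864
Σf(m − x̄)² = Σfm² − (Σfm)²/n = 225864 − 5208²/170 = 66315.3882
Population variance = 66315.3882 / 170 = 390.0905
Standard deviation = √390.0905 = 19.7507

19.751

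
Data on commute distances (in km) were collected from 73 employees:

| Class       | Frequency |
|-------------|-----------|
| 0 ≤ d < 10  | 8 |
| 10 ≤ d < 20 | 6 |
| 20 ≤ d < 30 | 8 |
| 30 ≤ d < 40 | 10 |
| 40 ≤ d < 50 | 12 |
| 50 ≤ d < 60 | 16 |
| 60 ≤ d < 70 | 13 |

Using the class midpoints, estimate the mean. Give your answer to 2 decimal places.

40.34

Midpoints: 5, 15, 25, 35, 45, 55, 65
Σfm = 8×5 + 6×15 + 8×25 + 10×35 + 12×45 + 16×55 + 13×65 = 2945
n = Σf = 73
Mean = 2945 / 73 = 40.3425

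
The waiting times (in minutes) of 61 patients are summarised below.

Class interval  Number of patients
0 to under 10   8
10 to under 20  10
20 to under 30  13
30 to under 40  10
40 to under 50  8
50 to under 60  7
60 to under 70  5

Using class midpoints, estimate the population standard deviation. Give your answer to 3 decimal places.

Midpoints: 5, 15, 25, 35, 45, 55, 65
n = 61, Σfm = 1935, mean = 31.7213
Σfm² = 81325
Σf(m − x̄)² = Σfm² − (Σfm)²/n = 81325 − 1935²/61 = 19944.2623
Population variance = 19944.2623 / 61 = 326.9551
Standard deviation = √326.9551 = 18.0819

18.082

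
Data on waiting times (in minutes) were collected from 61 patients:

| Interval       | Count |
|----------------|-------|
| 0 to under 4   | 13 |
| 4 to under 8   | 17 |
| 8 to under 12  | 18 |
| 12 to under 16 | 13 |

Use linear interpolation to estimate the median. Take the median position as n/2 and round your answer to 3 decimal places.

Cumulative frequencies: 13, 30, 48, 61
n = 61; position = n/2 = 30.5.
This falls in the class 8 to under 12: L = 8, F = 30, f = 18, h = 4.
Median ≈ 8 + ((30.5 − 30) / 18) × 4 = 8.1111

8.111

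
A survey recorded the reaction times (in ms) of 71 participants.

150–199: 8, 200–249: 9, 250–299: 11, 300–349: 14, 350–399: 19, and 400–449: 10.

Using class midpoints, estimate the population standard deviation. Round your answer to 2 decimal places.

78.55

Midpoints: 174.5, 224.5, 274.5, 324.5, 374.5, 424.5
n = 71, Σfm = 22339.5, mean = 314.6408
Σfm² = 7467017.75
Σf(m − x̄)² = Σfm² − (Σfm)²/n = 7467017.75 − 22339.5²/71 = 438098.5915
Population variance = 438098.5915 / 71 = 6170.4027
Standard deviation = √6170.4027 = 78.5519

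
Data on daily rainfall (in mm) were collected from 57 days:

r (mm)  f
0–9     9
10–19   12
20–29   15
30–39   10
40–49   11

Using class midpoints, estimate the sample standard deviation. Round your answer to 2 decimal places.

Midpoints: 4.5, 14.5, 24.5, 34.5, 44.5
n = 57, Σfm = 1416.5, mean = 24.8509
Σfm² = 45394.25
Σf(m − x̄)² = Σfm² − (Σfm)²/n = 45394.25 − 1416.5²/57 = 10192.9825
Sample variance = 10192.9825 / 56 = 182.0175
Standard deviation = √182.0175 = 13.4914

13.49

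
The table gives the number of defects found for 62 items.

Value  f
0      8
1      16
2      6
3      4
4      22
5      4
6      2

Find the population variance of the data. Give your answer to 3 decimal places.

Values: 0, 1, 2, 3, 4, 5, 6
n = 62, Σfx = 160, mean = 2.5806
Σfx² = 600
Σf(x − x̄)² = Σfx² − (Σfx)²/n = 600 − 160²/62 = 187.0968
Population variance = 187.0968 / 62 = 3.0177

3.018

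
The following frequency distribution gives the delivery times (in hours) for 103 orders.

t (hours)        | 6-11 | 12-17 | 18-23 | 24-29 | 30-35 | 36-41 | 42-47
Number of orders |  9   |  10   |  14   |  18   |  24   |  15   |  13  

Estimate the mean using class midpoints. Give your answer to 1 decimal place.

28.4

Midpoints: 8.5, 14.5, 20.5, 26.5, 32.5, 38.5, 44.5
Σfm = 9×8.5 + 10×14.5 + 14×20.5 + 18×26.5 + 24×32.5 + 15×38.5 + 13×44.5 = 2921.5
n = Σf = 103
Mean = 2921.5 / 103 = 28.3641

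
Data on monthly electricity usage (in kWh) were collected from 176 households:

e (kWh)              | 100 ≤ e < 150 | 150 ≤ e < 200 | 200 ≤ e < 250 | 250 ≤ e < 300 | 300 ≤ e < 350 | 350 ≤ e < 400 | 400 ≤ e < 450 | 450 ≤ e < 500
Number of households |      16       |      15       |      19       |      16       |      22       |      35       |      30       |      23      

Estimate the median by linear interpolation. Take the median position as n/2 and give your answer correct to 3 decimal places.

350.000

Cumulative frequencies: 16, 31, 50, 66, 88, 123, 153, 176
n = 176; position = n/2 = 88.
This falls in the class 300 ≤ e < 350: L = 300, F = 66, f = 22, h = 50.
Median ≈ 300 + ((88 − 66) / 22) × 50 = 350.0000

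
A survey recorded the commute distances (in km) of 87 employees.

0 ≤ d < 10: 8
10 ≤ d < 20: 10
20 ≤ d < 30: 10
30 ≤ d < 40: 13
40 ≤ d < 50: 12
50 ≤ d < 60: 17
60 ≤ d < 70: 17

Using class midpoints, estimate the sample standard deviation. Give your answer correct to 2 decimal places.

19.70

Midpoints: 5, 15, 25, 35, 45, 55, 65
n = 87, Σfm = 3475, mean = 39.9425
Σfm² = 172175
Σf(m − x̄)² = Σfm² − (Σfm)²/n = 172175 − 3475²/87 = 33374.7126
Sample variance = 33374.7126 / 86 = 388.0781
Standard deviation = √388.0781 = 19.6997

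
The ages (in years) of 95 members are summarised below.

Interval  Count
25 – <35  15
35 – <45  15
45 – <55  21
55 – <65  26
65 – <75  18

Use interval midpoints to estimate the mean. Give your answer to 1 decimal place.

Midpoints: 30, 40, 50, 60, 70
Σfm = 15×30 + 15×40 + 21×50 + 26×60 + 18×70 = 4920
n = Σf = 95
Mean = 4920 / 95 = 51.7895

51.8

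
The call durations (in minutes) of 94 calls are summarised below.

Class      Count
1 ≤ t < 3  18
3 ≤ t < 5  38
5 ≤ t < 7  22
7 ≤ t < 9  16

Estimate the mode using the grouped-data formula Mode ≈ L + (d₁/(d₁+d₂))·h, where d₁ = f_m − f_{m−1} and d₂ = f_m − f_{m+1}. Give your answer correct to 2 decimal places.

Modal class: 3 ≤ t < 5 (highest frequency 38).
d₁ = 38 − 18 = 20, d₂ = 38 − 22 = 16
Mode ≈ 3 + (20/(20+16)) × 2 = 3 + 1.1111 = 4.1111

4.11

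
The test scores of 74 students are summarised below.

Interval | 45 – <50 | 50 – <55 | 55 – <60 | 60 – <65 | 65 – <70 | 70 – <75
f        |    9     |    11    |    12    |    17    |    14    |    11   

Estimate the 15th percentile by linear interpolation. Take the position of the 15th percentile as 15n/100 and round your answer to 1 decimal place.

51.0

Cumulative frequencies: 9, 20, 32, 49, 63, 74
n = 74; position = 15n/100 = 11.1.
This falls in the class 50 – <55: L = 50, F = 9, f = 11, h = 5.
15th percentile ≈ 50 + ((11.1 − 9) / 11) × 5 = 50.9545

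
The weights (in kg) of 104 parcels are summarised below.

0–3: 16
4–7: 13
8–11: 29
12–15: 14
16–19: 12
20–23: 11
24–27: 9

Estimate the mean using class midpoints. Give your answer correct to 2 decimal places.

Midpoints: 1.5, 5.5, 9.5, 13.5, 17.5, 21.5, 25.5
Σfm = 16×1.5 + 13×5.5 + 29×9.5 + 14×13.5 + 12×17.5 + 11×21.5 + 9×25.5 = 1236
n = Σf = 104
Mean = 1236 / 104 = 11.8846

11.88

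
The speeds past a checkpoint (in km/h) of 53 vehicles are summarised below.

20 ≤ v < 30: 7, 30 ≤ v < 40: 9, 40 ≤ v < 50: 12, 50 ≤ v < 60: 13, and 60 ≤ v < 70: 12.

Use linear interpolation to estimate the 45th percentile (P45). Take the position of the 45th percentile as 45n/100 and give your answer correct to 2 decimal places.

Cumulative frequencies: 7, 16, 28, 41, 53
n = 53; position = 45n/100 = 23.85.
This falls in the class 40 ≤ v < 50: L = 40, F = 16, f = 12, h = 10.
45th percentile ≈ 40 + ((23.85 − 16) / 12) × 10 = 46.5417

46.54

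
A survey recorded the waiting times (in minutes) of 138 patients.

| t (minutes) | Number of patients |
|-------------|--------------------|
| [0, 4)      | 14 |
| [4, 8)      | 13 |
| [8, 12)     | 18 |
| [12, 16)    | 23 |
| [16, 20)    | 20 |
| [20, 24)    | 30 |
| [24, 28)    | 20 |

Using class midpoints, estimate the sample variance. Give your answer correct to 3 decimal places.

57.795

Midpoints: 2, 6, 10, 14, 18, 22, 26
n = 138, Σfm = 2148, mean = 15.5652
Σfm² = 41352
Σf(m − x̄)² = Σfm² − (Σfm)²/n = 41352 − 2148²/138 = 7917.9130
Sample variance = 7917.9130 / 137 = 57.7950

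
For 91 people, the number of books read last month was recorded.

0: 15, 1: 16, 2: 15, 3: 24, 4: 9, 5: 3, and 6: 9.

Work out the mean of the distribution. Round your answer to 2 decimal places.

Values: 0, 1, 2, 3, 4, 5, 6
Σfx = 15×0 + 16×1 + 15×2 + 24×3 + 9×4 + 3×5 + 9×6 = 223
n = Σf = 91
Mean = 223 / 91 = 2.4505

2.45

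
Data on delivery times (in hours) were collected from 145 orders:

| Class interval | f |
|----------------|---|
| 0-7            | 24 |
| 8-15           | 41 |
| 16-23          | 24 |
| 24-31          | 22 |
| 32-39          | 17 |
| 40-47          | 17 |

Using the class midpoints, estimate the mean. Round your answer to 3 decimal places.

20.493

Midpoints: 3.5, 11.5, 19.5, 27.5, 35.5, 43.5
Σfm = 24×3.5 + 41×11.5 + 24×19.5 + 22×27.5 + 17×35.5 + 17×43.5 = 2971.5
n = Σf = 145
Mean = 2971.5 / 145 = 20.4931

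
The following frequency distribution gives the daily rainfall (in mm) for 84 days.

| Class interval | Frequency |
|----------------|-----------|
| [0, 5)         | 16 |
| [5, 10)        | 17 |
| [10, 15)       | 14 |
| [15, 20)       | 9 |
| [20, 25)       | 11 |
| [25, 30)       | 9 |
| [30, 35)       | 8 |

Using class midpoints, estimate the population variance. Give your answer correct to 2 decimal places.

96.13

Midpoints: 2.5, 7.5, 12.5, 17.5, 22.5, 27.5, 32.5
n = 84, Σfm = 1255, mean = 14.9405
Σfm² = 26825
Σf(m − x̄)² = Σfm² − (Σfm)²/n = 26825 − 1255²/84 = 8074.7024
Population variance = 8074.7024 / 84 = 96.1274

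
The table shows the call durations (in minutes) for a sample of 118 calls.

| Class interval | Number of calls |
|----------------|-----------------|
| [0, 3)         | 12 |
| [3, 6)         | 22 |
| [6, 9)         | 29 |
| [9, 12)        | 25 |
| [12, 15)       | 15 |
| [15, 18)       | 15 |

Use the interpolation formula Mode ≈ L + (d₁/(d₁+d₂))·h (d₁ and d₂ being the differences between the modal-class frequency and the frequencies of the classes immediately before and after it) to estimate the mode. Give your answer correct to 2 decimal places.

Modal class: [6, 9) (highest frequency 29).
d₁ = 29 − 22 = 7, d₂ = 29 − 25 = 4
Mode ≈ 6 + (7/(7+4)) × 3 = 6 + 1.9091 = 7.9091

7.91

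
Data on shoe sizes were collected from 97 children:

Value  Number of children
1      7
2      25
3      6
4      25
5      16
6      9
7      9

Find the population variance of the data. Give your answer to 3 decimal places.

Values: 1, 2, 3, 4, 5, 6, 7
n = 97, Σfx = 372, mean = 3.8351
Σfx² = 1726
Σf(x − x̄)² = Σfx² − (Σfx)²/n = 1726 − 372²/97 = 299.3608
Population variance = 299.3608 / 97 = 3.0862

3.086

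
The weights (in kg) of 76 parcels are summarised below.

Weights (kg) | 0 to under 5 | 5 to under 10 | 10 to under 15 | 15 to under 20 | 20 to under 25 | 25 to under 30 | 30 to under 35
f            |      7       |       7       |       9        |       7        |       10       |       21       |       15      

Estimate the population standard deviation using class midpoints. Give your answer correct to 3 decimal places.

Midpoints: 2.5, 7.5, 12.5, 17.5, 22.5, 27.5, 32.5
n = 76, Σfm = 1595, mean = 20.9868
Σfm² = 40775
Σf(m − x̄)² = Σfm² − (Σfm)²/n = 40775 − 1595²/76 = 7300.9868
Population variance = 7300.9868 / 76 = 96.0656
Standard deviation = √96.0656 = 9.8013

9.801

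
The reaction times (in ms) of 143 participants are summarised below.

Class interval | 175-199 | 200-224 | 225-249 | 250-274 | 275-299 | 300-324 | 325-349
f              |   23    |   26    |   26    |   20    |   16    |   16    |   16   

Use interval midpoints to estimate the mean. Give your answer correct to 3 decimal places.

253.084

Midpoints: 187, 212, 237, 262, 287, 312, 337
Σfm = 23×187 + 26×212 + 26×237 + 20×262 + 16×287 + 16×312 + 16×337 = 36191
n = Σf = 143
Mean = 36191 / 143 = 253.0839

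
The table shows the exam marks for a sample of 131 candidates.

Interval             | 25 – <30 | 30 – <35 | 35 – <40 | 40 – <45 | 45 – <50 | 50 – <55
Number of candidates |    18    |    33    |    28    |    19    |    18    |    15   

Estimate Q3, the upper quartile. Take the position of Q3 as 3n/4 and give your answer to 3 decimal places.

45.069

Cumulative frequencies: 18, 51, 79, 98, 116, 131
n = 131; position = 3n/4 = 98.25.
This falls in the class 45 – <50: L = 45, F = 98, f = 18, h = 5.
Upper quartile ≈ 45 + ((98.25 − 98) / 18) × 5 = 45.0694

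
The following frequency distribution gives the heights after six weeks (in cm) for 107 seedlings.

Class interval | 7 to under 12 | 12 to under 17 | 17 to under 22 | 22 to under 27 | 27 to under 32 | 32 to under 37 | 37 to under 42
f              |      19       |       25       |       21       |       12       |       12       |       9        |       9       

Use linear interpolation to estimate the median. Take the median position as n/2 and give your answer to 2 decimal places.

Cumulative frequencies: 19, 44, 65, 77, 89, 98, 107
n = 107; position = n/2 = 53.5.
This falls in the class 17 to under 22: L = 17, F = 44, f = 21, h = 5.
Median ≈ 17 + ((53.5 − 44) / 21) × 5 = 19.2619

19.26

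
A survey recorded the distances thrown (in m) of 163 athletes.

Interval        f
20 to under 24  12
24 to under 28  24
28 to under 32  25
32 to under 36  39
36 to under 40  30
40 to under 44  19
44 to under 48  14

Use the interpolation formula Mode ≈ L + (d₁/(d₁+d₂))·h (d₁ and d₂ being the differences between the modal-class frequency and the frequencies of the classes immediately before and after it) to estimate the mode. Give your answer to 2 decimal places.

34.43

Modal class: 32 to under 36 (highest frequency 39).
d₁ = 39 − 25 = 14, d₂ = 39 − 30 = 9
Mode ≈ 32 + (14/(14+9)) × 4 = 32 + 2.4348 = 34.4348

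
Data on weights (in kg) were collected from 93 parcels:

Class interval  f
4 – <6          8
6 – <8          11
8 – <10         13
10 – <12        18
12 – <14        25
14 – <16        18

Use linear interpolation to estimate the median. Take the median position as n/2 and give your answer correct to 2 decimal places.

Cumulative frequencies: 8, 19, 32, 50, 75, 93
n = 93; position = n/2 = 46.5.
This falls in the class 10 – <12: L = 10, F = 32, f = 18, h = 2.
Median ≈ 10 + ((46.5 − 32) / 18) × 2 = 11.6111

11.61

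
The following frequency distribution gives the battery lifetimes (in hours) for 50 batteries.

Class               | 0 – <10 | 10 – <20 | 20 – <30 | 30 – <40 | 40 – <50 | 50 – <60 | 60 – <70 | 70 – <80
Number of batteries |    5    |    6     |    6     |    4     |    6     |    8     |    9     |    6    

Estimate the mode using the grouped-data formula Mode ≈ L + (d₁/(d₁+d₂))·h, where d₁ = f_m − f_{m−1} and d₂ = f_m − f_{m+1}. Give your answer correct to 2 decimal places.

62.50

Modal class: 60 – <70 (highest frequency 9).
d₁ = 9 − 8 = 1, d₂ = 9 − 6 = 3
Mode ≈ 60 + (1/(1+3)) × 10 = 60 + 2.5000 = 62.5000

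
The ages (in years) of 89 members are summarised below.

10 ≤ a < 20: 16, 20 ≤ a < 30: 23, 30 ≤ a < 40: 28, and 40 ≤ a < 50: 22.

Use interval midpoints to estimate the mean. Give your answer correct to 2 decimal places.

31.29

Midpoints: 15, 25, 35, 45
Σfm = 16×15 + 23×25 + 28×35 + 22×45 = 2785
n = Σf = 89
Mean = 2785 / 89 = 31.2921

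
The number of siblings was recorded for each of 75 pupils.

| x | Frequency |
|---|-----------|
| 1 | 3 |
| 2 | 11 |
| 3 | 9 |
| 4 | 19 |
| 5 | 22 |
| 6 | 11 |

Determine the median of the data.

4

Cumulative frequencies: 3, 14, 23, 42, 64, 75
n = 75, so the median is the value in position (n+1)/2 = 38.
Position 38 falls at value 4.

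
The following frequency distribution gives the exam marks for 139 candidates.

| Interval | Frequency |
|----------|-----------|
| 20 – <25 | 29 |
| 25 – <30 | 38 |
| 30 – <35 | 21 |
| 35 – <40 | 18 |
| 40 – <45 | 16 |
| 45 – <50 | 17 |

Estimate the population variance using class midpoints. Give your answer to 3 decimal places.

69.932

Midpoints: 22.5, 27.5, 32.5, 37.5, 42.5, 47.5
n = 139, Σfm = 4542.5, mean = 32.6799
Σfm² = 158168.75
Σf(m − x̄)² = Σfm² − (Σfm)²/n = 158168.75 − 4542.5²/139 = 9720.5036
Population variance = 9720.5036 / 139 = 69.9317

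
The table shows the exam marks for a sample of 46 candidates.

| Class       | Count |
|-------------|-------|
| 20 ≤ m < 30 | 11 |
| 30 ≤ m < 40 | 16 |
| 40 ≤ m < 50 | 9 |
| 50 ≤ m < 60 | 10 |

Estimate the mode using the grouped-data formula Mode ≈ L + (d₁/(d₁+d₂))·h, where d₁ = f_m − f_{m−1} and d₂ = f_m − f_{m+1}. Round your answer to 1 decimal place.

34.2

Modal class: 30 ≤ m < 40 (highest frequency 16).
d₁ = 16 − 11 = 5, d₂ = 16 − 9 = 7
Mode ≈ 30 + (5/(5+7)) × 10 = 30 + 4.1667 = 34.1667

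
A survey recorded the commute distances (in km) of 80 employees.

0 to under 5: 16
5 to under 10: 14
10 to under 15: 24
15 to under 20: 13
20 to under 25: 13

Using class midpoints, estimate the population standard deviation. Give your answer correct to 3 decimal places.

Midpoints: 2.5, 7.5, 12.5, 17.5, 22.5
n = 80, Σfm = 965, mean = 12.0625
Σfm² = 15200
Σf(m − x̄)² = Σfm² − (Σfm)²/n = 15200 − 965²/80 = 3559.6875
Population variance = 3559.6875 / 80 = 44.4961
Standard deviation = √44.4961 = 6.6705

6.671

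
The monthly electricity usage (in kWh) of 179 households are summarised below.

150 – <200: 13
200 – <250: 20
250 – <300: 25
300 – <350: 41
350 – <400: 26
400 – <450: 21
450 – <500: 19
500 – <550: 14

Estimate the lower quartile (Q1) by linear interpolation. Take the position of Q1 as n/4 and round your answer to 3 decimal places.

Cumulative frequencies: 13, 33, 58, 99, 125, 146, 165, 179
n = 179; position = n/4 = 44.75.
This falls in the class 250 – <300: L = 250, F = 33, f = 25, h = 50.
Lower quartile ≈ 250 + ((44.75 − 33) / 25) × 50 = 273.5000

273.500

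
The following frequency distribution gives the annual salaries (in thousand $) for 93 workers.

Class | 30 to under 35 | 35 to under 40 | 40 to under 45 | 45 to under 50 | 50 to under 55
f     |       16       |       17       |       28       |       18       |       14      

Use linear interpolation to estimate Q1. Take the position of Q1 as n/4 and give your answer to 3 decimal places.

Cumulative frequencies: 16, 33, 61, 79, 93
n = 93; position = n/4 = 23.25.
This falls in the class 35 to under 40: L = 35, F = 16, f = 17, h = 5.
Lower quartile ≈ 35 + ((23.25 − 16) / 17) × 5 = 37.1324

37.132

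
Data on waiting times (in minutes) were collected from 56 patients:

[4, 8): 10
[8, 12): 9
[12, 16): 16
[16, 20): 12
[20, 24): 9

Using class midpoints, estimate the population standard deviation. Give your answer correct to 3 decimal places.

5.264

Midpoints: 6, 10, 14, 18, 22
n = 56, Σfm = 788, mean = 14.0714
Σfm² = 12640
Σf(m − x̄)² = Σfm² − (Σfm)²/n = 12640 − 788²/56 = 1551.7143
Population variance = 1551.7143 / 56 = 27.7092
Standard deviation = √27.7092 = 5.2640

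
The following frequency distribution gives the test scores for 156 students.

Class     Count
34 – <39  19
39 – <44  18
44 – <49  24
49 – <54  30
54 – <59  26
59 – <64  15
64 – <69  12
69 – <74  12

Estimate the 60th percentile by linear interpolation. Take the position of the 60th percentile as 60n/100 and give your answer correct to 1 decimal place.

54.5

Cumulative frequencies: 19, 37, 61, 91, 117, 132, 144, 156
n = 156; position = 60n/100 = 93.6.
This falls in the class 54 – <59: L = 54, F = 91, f = 26, h = 5.
60th percentile ≈ 54 + ((93.6 − 91) / 26) × 5 = 54.5000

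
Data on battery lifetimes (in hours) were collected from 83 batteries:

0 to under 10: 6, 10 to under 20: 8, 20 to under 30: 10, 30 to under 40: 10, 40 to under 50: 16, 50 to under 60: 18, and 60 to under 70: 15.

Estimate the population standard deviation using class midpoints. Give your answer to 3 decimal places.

Midpoints: 5, 15, 25, 35, 45, 55, 65
n = 83, Σfm = 3435, mean = 41.3855
Σfm² = 170675
Σf(m − x̄)² = Σfm² − (Σfm)²/n = 170675 − 3435²/83 = 28515.6627
Population variance = 28515.6627 / 83 = 343.5622
Standard deviation = √343.5622 = 18.5354

18.535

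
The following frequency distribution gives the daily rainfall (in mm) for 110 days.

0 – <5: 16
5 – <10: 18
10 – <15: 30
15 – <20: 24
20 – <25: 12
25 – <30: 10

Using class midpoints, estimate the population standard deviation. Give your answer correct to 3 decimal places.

Midpoints: 2.5, 7.5, 12.5, 17.5, 22.5, 27.5
n = 110, Σfm = 1515, mean = 13.7727
Σfm² = 26787.5
Σf(m − x̄)² = Σfm² − (Σfm)²/n = 26787.5 − 1515²/110 = 5921.8182
Population variance = 5921.8182 / 110 = 53.8347
Standard deviation = √53.8347 = 7.3372

7.337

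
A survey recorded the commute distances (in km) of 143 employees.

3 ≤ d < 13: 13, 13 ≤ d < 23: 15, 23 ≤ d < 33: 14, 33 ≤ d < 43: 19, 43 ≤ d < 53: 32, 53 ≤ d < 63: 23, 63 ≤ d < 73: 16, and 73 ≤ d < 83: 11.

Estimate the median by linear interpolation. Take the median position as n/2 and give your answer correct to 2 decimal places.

Cumulative frequencies: 13, 28, 42, 61, 93, 116, 132, 143
n = 143; position = n/2 = 71.5.
This falls in the class 43 ≤ d < 53: L = 43, F = 61, f = 32, h = 10.
Median ≈ 43 + ((71.5 − 61) / 32) × 10 = 46.2812

46.28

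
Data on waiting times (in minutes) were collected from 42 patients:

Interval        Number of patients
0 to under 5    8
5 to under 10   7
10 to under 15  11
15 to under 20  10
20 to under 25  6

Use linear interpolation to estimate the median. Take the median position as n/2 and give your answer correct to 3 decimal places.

12.727

Cumulative frequencies: 8, 15, 26, 36, 42
n = 42; position = n/2 = 21.
This falls in the class 10 to under 15: L = 10, F = 15, f = 11, h = 5.
Median ≈ 10 + ((21 − 15) / 11) × 5 = 12.7273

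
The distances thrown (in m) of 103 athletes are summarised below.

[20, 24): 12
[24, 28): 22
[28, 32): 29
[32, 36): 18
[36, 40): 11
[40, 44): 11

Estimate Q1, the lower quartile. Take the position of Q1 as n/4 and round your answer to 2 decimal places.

26.50

Cumulative frequencies: 12, 34, 63, 81, 92, 103
n = 103; position = n/4 = 25.75.
This falls in the class [24, 28): L = 24, F = 12, f = 22, h = 4.
Lower quartile ≈ 24 + ((25.75 − 12) / 22) × 4 = 26.5000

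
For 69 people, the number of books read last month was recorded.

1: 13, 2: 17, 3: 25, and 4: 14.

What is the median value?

Cumulative frequencies: 13, 30, 55, 69
n = 69, so the median is the value in position (n+1)/2 = 35.
Position 35 falls at value 3.

3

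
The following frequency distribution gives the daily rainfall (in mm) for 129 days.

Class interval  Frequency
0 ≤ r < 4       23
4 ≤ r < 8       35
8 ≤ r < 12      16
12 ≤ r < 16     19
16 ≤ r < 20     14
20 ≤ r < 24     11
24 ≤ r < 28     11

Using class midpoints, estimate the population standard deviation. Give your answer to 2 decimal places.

Midpoints: 2, 6, 10, 14, 18, 22, 26
n = 129, Σfm = 1462, mean = 11.3333
Σfm² = 23972
Σf(m − x̄)² = Σfm² − (Σfm)²/n = 23972 − 1462²/129 = 7402.6667
Population variance = 7402.6667 / 129 = 57.3850
Standard deviation = √57.3850 = 7.5753

7.58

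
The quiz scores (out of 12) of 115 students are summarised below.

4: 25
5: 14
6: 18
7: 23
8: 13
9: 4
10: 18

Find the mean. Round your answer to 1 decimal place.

Values: 4, 5, 6, 7, 8, 9, 10
Σfx = 25×4 + 14×5 + 18×6 + 23×7 + 13×8 + 4×9 + 18×10 = 759
n = Σf = 115
Mean = 759 / 115 = 6.6000

6.6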